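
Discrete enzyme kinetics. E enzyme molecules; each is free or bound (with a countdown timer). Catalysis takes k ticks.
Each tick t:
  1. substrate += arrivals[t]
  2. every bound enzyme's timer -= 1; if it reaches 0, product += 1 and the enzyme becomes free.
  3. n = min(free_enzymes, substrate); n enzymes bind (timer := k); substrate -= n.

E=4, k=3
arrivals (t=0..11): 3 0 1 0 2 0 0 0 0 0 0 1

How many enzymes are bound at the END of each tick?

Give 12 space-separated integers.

Answer: 3 3 4 1 3 2 2 0 0 0 0 1

Derivation:
t=0: arr=3 -> substrate=0 bound=3 product=0
t=1: arr=0 -> substrate=0 bound=3 product=0
t=2: arr=1 -> substrate=0 bound=4 product=0
t=3: arr=0 -> substrate=0 bound=1 product=3
t=4: arr=2 -> substrate=0 bound=3 product=3
t=5: arr=0 -> substrate=0 bound=2 product=4
t=6: arr=0 -> substrate=0 bound=2 product=4
t=7: arr=0 -> substrate=0 bound=0 product=6
t=8: arr=0 -> substrate=0 bound=0 product=6
t=9: arr=0 -> substrate=0 bound=0 product=6
t=10: arr=0 -> substrate=0 bound=0 product=6
t=11: arr=1 -> substrate=0 bound=1 product=6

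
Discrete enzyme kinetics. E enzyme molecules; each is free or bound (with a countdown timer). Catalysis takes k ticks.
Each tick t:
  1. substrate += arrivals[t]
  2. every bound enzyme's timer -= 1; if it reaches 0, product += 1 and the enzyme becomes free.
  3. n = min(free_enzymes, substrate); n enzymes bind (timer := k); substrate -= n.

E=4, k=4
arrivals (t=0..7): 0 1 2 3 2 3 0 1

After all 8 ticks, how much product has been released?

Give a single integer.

Answer: 4

Derivation:
t=0: arr=0 -> substrate=0 bound=0 product=0
t=1: arr=1 -> substrate=0 bound=1 product=0
t=2: arr=2 -> substrate=0 bound=3 product=0
t=3: arr=3 -> substrate=2 bound=4 product=0
t=4: arr=2 -> substrate=4 bound=4 product=0
t=5: arr=3 -> substrate=6 bound=4 product=1
t=6: arr=0 -> substrate=4 bound=4 product=3
t=7: arr=1 -> substrate=4 bound=4 product=4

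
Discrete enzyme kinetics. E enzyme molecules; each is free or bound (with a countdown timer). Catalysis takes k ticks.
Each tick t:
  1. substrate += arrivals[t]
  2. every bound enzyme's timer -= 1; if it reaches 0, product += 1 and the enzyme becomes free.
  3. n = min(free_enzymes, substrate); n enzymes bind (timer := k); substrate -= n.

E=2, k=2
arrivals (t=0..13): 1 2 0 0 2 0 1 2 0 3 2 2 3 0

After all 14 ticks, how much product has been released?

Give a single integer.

t=0: arr=1 -> substrate=0 bound=1 product=0
t=1: arr=2 -> substrate=1 bound=2 product=0
t=2: arr=0 -> substrate=0 bound=2 product=1
t=3: arr=0 -> substrate=0 bound=1 product=2
t=4: arr=2 -> substrate=0 bound=2 product=3
t=5: arr=0 -> substrate=0 bound=2 product=3
t=6: arr=1 -> substrate=0 bound=1 product=5
t=7: arr=2 -> substrate=1 bound=2 product=5
t=8: arr=0 -> substrate=0 bound=2 product=6
t=9: arr=3 -> substrate=2 bound=2 product=7
t=10: arr=2 -> substrate=3 bound=2 product=8
t=11: arr=2 -> substrate=4 bound=2 product=9
t=12: arr=3 -> substrate=6 bound=2 product=10
t=13: arr=0 -> substrate=5 bound=2 product=11

Answer: 11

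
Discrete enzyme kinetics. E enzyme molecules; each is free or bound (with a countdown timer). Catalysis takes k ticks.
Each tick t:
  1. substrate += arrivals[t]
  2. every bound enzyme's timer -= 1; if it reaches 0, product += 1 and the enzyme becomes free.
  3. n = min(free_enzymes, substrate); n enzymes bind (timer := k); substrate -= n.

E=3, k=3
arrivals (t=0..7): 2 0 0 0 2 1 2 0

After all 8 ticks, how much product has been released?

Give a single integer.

t=0: arr=2 -> substrate=0 bound=2 product=0
t=1: arr=0 -> substrate=0 bound=2 product=0
t=2: arr=0 -> substrate=0 bound=2 product=0
t=3: arr=0 -> substrate=0 bound=0 product=2
t=4: arr=2 -> substrate=0 bound=2 product=2
t=5: arr=1 -> substrate=0 bound=3 product=2
t=6: arr=2 -> substrate=2 bound=3 product=2
t=7: arr=0 -> substrate=0 bound=3 product=4

Answer: 4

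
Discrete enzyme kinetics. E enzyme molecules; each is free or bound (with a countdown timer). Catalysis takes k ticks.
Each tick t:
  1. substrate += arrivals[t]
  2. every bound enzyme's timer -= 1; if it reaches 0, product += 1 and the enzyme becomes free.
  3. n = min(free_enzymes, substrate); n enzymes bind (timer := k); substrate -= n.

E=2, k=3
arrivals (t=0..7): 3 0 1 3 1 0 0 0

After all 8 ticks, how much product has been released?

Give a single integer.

t=0: arr=3 -> substrate=1 bound=2 product=0
t=1: arr=0 -> substrate=1 bound=2 product=0
t=2: arr=1 -> substrate=2 bound=2 product=0
t=3: arr=3 -> substrate=3 bound=2 product=2
t=4: arr=1 -> substrate=4 bound=2 product=2
t=5: arr=0 -> substrate=4 bound=2 product=2
t=6: arr=0 -> substrate=2 bound=2 product=4
t=7: arr=0 -> substrate=2 bound=2 product=4

Answer: 4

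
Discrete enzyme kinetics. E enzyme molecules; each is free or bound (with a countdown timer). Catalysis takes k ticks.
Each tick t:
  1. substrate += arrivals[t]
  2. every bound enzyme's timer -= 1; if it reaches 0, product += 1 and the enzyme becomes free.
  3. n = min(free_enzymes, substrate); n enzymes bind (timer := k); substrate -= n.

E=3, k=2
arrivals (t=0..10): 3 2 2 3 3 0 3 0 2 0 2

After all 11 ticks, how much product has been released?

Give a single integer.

t=0: arr=3 -> substrate=0 bound=3 product=0
t=1: arr=2 -> substrate=2 bound=3 product=0
t=2: arr=2 -> substrate=1 bound=3 product=3
t=3: arr=3 -> substrate=4 bound=3 product=3
t=4: arr=3 -> substrate=4 bound=3 product=6
t=5: arr=0 -> substrate=4 bound=3 product=6
t=6: arr=3 -> substrate=4 bound=3 product=9
t=7: arr=0 -> substrate=4 bound=3 product=9
t=8: arr=2 -> substrate=3 bound=3 product=12
t=9: arr=0 -> substrate=3 bound=3 product=12
t=10: arr=2 -> substrate=2 bound=3 product=15

Answer: 15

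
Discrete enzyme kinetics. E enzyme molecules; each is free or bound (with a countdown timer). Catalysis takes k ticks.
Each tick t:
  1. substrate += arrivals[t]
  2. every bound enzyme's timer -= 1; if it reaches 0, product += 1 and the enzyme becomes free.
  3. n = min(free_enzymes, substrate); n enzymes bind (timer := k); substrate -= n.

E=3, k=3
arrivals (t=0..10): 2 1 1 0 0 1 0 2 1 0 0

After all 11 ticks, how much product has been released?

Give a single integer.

t=0: arr=2 -> substrate=0 bound=2 product=0
t=1: arr=1 -> substrate=0 bound=3 product=0
t=2: arr=1 -> substrate=1 bound=3 product=0
t=3: arr=0 -> substrate=0 bound=2 product=2
t=4: arr=0 -> substrate=0 bound=1 product=3
t=5: arr=1 -> substrate=0 bound=2 product=3
t=6: arr=0 -> substrate=0 bound=1 product=4
t=7: arr=2 -> substrate=0 bound=3 product=4
t=8: arr=1 -> substrate=0 bound=3 product=5
t=9: arr=0 -> substrate=0 bound=3 product=5
t=10: arr=0 -> substrate=0 bound=1 product=7

Answer: 7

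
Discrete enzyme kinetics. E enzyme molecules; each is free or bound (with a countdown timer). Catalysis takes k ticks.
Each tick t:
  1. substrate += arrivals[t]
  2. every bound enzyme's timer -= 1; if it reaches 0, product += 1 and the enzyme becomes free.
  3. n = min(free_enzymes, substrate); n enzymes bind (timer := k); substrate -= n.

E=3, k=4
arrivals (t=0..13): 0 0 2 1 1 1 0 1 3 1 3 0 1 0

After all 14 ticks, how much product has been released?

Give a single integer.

Answer: 6

Derivation:
t=0: arr=0 -> substrate=0 bound=0 product=0
t=1: arr=0 -> substrate=0 bound=0 product=0
t=2: arr=2 -> substrate=0 bound=2 product=0
t=3: arr=1 -> substrate=0 bound=3 product=0
t=4: arr=1 -> substrate=1 bound=3 product=0
t=5: arr=1 -> substrate=2 bound=3 product=0
t=6: arr=0 -> substrate=0 bound=3 product=2
t=7: arr=1 -> substrate=0 bound=3 product=3
t=8: arr=3 -> substrate=3 bound=3 product=3
t=9: arr=1 -> substrate=4 bound=3 product=3
t=10: arr=3 -> substrate=5 bound=3 product=5
t=11: arr=0 -> substrate=4 bound=3 product=6
t=12: arr=1 -> substrate=5 bound=3 product=6
t=13: arr=0 -> substrate=5 bound=3 product=6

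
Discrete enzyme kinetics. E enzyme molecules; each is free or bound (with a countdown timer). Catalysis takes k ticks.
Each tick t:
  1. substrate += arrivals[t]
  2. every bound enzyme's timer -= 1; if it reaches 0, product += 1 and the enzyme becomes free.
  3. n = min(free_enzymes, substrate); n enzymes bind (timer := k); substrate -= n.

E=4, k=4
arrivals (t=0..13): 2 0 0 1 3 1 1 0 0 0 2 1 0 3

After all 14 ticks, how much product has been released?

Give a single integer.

Answer: 8

Derivation:
t=0: arr=2 -> substrate=0 bound=2 product=0
t=1: arr=0 -> substrate=0 bound=2 product=0
t=2: arr=0 -> substrate=0 bound=2 product=0
t=3: arr=1 -> substrate=0 bound=3 product=0
t=4: arr=3 -> substrate=0 bound=4 product=2
t=5: arr=1 -> substrate=1 bound=4 product=2
t=6: arr=1 -> substrate=2 bound=4 product=2
t=7: arr=0 -> substrate=1 bound=4 product=3
t=8: arr=0 -> substrate=0 bound=2 product=6
t=9: arr=0 -> substrate=0 bound=2 product=6
t=10: arr=2 -> substrate=0 bound=4 product=6
t=11: arr=1 -> substrate=0 bound=4 product=7
t=12: arr=0 -> substrate=0 bound=3 product=8
t=13: arr=3 -> substrate=2 bound=4 product=8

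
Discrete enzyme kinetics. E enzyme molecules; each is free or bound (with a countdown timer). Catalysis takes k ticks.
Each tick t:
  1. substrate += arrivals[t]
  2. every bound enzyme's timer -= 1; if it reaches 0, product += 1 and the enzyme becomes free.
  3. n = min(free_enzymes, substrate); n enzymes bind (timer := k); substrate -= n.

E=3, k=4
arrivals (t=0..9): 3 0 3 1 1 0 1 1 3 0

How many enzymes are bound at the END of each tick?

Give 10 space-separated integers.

t=0: arr=3 -> substrate=0 bound=3 product=0
t=1: arr=0 -> substrate=0 bound=3 product=0
t=2: arr=3 -> substrate=3 bound=3 product=0
t=3: arr=1 -> substrate=4 bound=3 product=0
t=4: arr=1 -> substrate=2 bound=3 product=3
t=5: arr=0 -> substrate=2 bound=3 product=3
t=6: arr=1 -> substrate=3 bound=3 product=3
t=7: arr=1 -> substrate=4 bound=3 product=3
t=8: arr=3 -> substrate=4 bound=3 product=6
t=9: arr=0 -> substrate=4 bound=3 product=6

Answer: 3 3 3 3 3 3 3 3 3 3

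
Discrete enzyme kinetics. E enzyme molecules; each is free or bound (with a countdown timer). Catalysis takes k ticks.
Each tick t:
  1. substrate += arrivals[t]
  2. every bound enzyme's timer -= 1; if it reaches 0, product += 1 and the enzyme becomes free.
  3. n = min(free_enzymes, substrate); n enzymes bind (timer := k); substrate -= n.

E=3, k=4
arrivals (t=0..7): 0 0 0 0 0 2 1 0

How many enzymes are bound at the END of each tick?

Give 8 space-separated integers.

Answer: 0 0 0 0 0 2 3 3

Derivation:
t=0: arr=0 -> substrate=0 bound=0 product=0
t=1: arr=0 -> substrate=0 bound=0 product=0
t=2: arr=0 -> substrate=0 bound=0 product=0
t=3: arr=0 -> substrate=0 bound=0 product=0
t=4: arr=0 -> substrate=0 bound=0 product=0
t=5: arr=2 -> substrate=0 bound=2 product=0
t=6: arr=1 -> substrate=0 bound=3 product=0
t=7: arr=0 -> substrate=0 bound=3 product=0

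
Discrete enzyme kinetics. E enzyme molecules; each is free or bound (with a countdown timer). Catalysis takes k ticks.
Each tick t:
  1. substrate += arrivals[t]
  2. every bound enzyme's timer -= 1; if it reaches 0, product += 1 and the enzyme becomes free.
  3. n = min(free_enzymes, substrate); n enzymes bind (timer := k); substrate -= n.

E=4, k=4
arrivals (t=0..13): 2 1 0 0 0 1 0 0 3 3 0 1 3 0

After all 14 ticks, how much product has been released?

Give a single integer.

t=0: arr=2 -> substrate=0 bound=2 product=0
t=1: arr=1 -> substrate=0 bound=3 product=0
t=2: arr=0 -> substrate=0 bound=3 product=0
t=3: arr=0 -> substrate=0 bound=3 product=0
t=4: arr=0 -> substrate=0 bound=1 product=2
t=5: arr=1 -> substrate=0 bound=1 product=3
t=6: arr=0 -> substrate=0 bound=1 product=3
t=7: arr=0 -> substrate=0 bound=1 product=3
t=8: arr=3 -> substrate=0 bound=4 product=3
t=9: arr=3 -> substrate=2 bound=4 product=4
t=10: arr=0 -> substrate=2 bound=4 product=4
t=11: arr=1 -> substrate=3 bound=4 product=4
t=12: arr=3 -> substrate=3 bound=4 product=7
t=13: arr=0 -> substrate=2 bound=4 product=8

Answer: 8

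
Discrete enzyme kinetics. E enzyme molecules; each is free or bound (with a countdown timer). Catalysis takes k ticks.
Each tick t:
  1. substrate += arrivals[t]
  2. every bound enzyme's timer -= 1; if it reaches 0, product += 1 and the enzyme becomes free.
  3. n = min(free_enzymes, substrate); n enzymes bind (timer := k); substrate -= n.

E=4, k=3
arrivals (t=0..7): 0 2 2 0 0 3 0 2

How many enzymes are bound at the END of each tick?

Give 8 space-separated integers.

t=0: arr=0 -> substrate=0 bound=0 product=0
t=1: arr=2 -> substrate=0 bound=2 product=0
t=2: arr=2 -> substrate=0 bound=4 product=0
t=3: arr=0 -> substrate=0 bound=4 product=0
t=4: arr=0 -> substrate=0 bound=2 product=2
t=5: arr=3 -> substrate=0 bound=3 product=4
t=6: arr=0 -> substrate=0 bound=3 product=4
t=7: arr=2 -> substrate=1 bound=4 product=4

Answer: 0 2 4 4 2 3 3 4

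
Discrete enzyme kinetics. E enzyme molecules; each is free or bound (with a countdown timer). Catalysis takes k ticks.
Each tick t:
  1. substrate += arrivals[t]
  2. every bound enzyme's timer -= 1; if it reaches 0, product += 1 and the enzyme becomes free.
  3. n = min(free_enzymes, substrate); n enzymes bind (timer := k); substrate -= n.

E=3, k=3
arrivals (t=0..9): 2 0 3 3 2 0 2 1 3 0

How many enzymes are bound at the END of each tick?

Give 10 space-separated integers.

t=0: arr=2 -> substrate=0 bound=2 product=0
t=1: arr=0 -> substrate=0 bound=2 product=0
t=2: arr=3 -> substrate=2 bound=3 product=0
t=3: arr=3 -> substrate=3 bound=3 product=2
t=4: arr=2 -> substrate=5 bound=3 product=2
t=5: arr=0 -> substrate=4 bound=3 product=3
t=6: arr=2 -> substrate=4 bound=3 product=5
t=7: arr=1 -> substrate=5 bound=3 product=5
t=8: arr=3 -> substrate=7 bound=3 product=6
t=9: arr=0 -> substrate=5 bound=3 product=8

Answer: 2 2 3 3 3 3 3 3 3 3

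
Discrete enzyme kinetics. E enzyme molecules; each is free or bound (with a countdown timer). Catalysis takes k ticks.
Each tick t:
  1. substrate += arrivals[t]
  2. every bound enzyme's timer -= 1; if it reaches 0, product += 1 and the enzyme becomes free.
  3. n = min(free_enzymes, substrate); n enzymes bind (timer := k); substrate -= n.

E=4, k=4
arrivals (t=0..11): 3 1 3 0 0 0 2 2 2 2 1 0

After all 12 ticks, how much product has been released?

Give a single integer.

Answer: 8

Derivation:
t=0: arr=3 -> substrate=0 bound=3 product=0
t=1: arr=1 -> substrate=0 bound=4 product=0
t=2: arr=3 -> substrate=3 bound=4 product=0
t=3: arr=0 -> substrate=3 bound=4 product=0
t=4: arr=0 -> substrate=0 bound=4 product=3
t=5: arr=0 -> substrate=0 bound=3 product=4
t=6: arr=2 -> substrate=1 bound=4 product=4
t=7: arr=2 -> substrate=3 bound=4 product=4
t=8: arr=2 -> substrate=2 bound=4 product=7
t=9: arr=2 -> substrate=4 bound=4 product=7
t=10: arr=1 -> substrate=4 bound=4 product=8
t=11: arr=0 -> substrate=4 bound=4 product=8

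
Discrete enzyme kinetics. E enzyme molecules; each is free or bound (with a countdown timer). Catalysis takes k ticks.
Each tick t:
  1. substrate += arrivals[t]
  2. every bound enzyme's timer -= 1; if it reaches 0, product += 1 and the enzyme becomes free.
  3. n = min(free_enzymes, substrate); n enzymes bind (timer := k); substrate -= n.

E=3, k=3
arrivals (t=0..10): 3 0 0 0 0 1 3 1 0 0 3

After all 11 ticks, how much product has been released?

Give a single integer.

t=0: arr=3 -> substrate=0 bound=3 product=0
t=1: arr=0 -> substrate=0 bound=3 product=0
t=2: arr=0 -> substrate=0 bound=3 product=0
t=3: arr=0 -> substrate=0 bound=0 product=3
t=4: arr=0 -> substrate=0 bound=0 product=3
t=5: arr=1 -> substrate=0 bound=1 product=3
t=6: arr=3 -> substrate=1 bound=3 product=3
t=7: arr=1 -> substrate=2 bound=3 product=3
t=8: arr=0 -> substrate=1 bound=3 product=4
t=9: arr=0 -> substrate=0 bound=2 product=6
t=10: arr=3 -> substrate=2 bound=3 product=6

Answer: 6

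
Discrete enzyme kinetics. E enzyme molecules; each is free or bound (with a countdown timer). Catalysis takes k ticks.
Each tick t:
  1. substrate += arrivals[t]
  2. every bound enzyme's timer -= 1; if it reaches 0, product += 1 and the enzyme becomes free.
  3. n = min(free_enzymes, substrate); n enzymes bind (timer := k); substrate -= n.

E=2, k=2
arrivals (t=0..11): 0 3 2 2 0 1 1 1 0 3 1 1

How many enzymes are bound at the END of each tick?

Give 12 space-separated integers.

t=0: arr=0 -> substrate=0 bound=0 product=0
t=1: arr=3 -> substrate=1 bound=2 product=0
t=2: arr=2 -> substrate=3 bound=2 product=0
t=3: arr=2 -> substrate=3 bound=2 product=2
t=4: arr=0 -> substrate=3 bound=2 product=2
t=5: arr=1 -> substrate=2 bound=2 product=4
t=6: arr=1 -> substrate=3 bound=2 product=4
t=7: arr=1 -> substrate=2 bound=2 product=6
t=8: arr=0 -> substrate=2 bound=2 product=6
t=9: arr=3 -> substrate=3 bound=2 product=8
t=10: arr=1 -> substrate=4 bound=2 product=8
t=11: arr=1 -> substrate=3 bound=2 product=10

Answer: 0 2 2 2 2 2 2 2 2 2 2 2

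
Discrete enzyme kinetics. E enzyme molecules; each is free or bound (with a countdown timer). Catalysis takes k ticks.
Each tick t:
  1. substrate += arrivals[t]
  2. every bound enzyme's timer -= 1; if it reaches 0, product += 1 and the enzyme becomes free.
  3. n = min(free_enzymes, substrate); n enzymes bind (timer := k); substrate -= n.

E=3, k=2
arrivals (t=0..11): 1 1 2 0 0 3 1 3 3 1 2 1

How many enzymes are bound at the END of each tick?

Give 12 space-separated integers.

Answer: 1 2 3 2 0 3 3 3 3 3 3 3

Derivation:
t=0: arr=1 -> substrate=0 bound=1 product=0
t=1: arr=1 -> substrate=0 bound=2 product=0
t=2: arr=2 -> substrate=0 bound=3 product=1
t=3: arr=0 -> substrate=0 bound=2 product=2
t=4: arr=0 -> substrate=0 bound=0 product=4
t=5: arr=3 -> substrate=0 bound=3 product=4
t=6: arr=1 -> substrate=1 bound=3 product=4
t=7: arr=3 -> substrate=1 bound=3 product=7
t=8: arr=3 -> substrate=4 bound=3 product=7
t=9: arr=1 -> substrate=2 bound=3 product=10
t=10: arr=2 -> substrate=4 bound=3 product=10
t=11: arr=1 -> substrate=2 bound=3 product=13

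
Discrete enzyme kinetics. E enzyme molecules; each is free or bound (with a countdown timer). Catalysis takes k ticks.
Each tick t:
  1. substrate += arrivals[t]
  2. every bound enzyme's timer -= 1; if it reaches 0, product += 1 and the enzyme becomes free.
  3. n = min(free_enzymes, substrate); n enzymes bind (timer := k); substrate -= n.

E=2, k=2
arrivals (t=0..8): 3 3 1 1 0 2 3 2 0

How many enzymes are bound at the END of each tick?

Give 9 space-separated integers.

t=0: arr=3 -> substrate=1 bound=2 product=0
t=1: arr=3 -> substrate=4 bound=2 product=0
t=2: arr=1 -> substrate=3 bound=2 product=2
t=3: arr=1 -> substrate=4 bound=2 product=2
t=4: arr=0 -> substrate=2 bound=2 product=4
t=5: arr=2 -> substrate=4 bound=2 product=4
t=6: arr=3 -> substrate=5 bound=2 product=6
t=7: arr=2 -> substrate=7 bound=2 product=6
t=8: arr=0 -> substrate=5 bound=2 product=8

Answer: 2 2 2 2 2 2 2 2 2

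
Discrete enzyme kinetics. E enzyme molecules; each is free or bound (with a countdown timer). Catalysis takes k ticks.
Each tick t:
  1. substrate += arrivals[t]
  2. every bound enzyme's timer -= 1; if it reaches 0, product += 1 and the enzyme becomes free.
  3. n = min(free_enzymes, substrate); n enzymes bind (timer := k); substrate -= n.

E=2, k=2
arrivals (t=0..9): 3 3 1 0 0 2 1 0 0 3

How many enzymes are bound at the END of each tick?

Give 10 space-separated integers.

Answer: 2 2 2 2 2 2 2 2 2 2

Derivation:
t=0: arr=3 -> substrate=1 bound=2 product=0
t=1: arr=3 -> substrate=4 bound=2 product=0
t=2: arr=1 -> substrate=3 bound=2 product=2
t=3: arr=0 -> substrate=3 bound=2 product=2
t=4: arr=0 -> substrate=1 bound=2 product=4
t=5: arr=2 -> substrate=3 bound=2 product=4
t=6: arr=1 -> substrate=2 bound=2 product=6
t=7: arr=0 -> substrate=2 bound=2 product=6
t=8: arr=0 -> substrate=0 bound=2 product=8
t=9: arr=3 -> substrate=3 bound=2 product=8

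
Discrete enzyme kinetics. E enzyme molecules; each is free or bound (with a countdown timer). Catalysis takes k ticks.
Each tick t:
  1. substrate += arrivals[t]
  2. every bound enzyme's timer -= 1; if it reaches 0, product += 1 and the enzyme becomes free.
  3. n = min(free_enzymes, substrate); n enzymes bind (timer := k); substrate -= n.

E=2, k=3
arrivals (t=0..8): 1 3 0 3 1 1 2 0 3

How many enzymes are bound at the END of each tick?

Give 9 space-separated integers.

t=0: arr=1 -> substrate=0 bound=1 product=0
t=1: arr=3 -> substrate=2 bound=2 product=0
t=2: arr=0 -> substrate=2 bound=2 product=0
t=3: arr=3 -> substrate=4 bound=2 product=1
t=4: arr=1 -> substrate=4 bound=2 product=2
t=5: arr=1 -> substrate=5 bound=2 product=2
t=6: arr=2 -> substrate=6 bound=2 product=3
t=7: arr=0 -> substrate=5 bound=2 product=4
t=8: arr=3 -> substrate=8 bound=2 product=4

Answer: 1 2 2 2 2 2 2 2 2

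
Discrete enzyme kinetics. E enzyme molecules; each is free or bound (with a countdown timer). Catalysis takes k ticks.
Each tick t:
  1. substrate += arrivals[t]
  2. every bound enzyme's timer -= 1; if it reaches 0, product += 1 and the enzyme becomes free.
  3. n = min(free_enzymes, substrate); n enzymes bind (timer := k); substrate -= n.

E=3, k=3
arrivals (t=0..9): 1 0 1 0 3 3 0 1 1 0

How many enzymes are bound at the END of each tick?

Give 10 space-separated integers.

Answer: 1 1 2 1 3 3 3 3 3 3

Derivation:
t=0: arr=1 -> substrate=0 bound=1 product=0
t=1: arr=0 -> substrate=0 bound=1 product=0
t=2: arr=1 -> substrate=0 bound=2 product=0
t=3: arr=0 -> substrate=0 bound=1 product=1
t=4: arr=3 -> substrate=1 bound=3 product=1
t=5: arr=3 -> substrate=3 bound=3 product=2
t=6: arr=0 -> substrate=3 bound=3 product=2
t=7: arr=1 -> substrate=2 bound=3 product=4
t=8: arr=1 -> substrate=2 bound=3 product=5
t=9: arr=0 -> substrate=2 bound=3 product=5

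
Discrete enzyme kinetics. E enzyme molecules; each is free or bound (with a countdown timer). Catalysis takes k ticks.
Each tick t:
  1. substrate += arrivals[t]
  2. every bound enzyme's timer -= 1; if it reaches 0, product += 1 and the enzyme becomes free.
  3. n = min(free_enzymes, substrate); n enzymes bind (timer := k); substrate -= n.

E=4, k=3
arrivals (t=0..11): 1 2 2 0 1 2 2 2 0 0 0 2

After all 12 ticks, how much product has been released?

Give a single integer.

Answer: 12

Derivation:
t=0: arr=1 -> substrate=0 bound=1 product=0
t=1: arr=2 -> substrate=0 bound=3 product=0
t=2: arr=2 -> substrate=1 bound=4 product=0
t=3: arr=0 -> substrate=0 bound=4 product=1
t=4: arr=1 -> substrate=0 bound=3 product=3
t=5: arr=2 -> substrate=0 bound=4 product=4
t=6: arr=2 -> substrate=1 bound=4 product=5
t=7: arr=2 -> substrate=2 bound=4 product=6
t=8: arr=0 -> substrate=0 bound=4 product=8
t=9: arr=0 -> substrate=0 bound=3 product=9
t=10: arr=0 -> substrate=0 bound=2 product=10
t=11: arr=2 -> substrate=0 bound=2 product=12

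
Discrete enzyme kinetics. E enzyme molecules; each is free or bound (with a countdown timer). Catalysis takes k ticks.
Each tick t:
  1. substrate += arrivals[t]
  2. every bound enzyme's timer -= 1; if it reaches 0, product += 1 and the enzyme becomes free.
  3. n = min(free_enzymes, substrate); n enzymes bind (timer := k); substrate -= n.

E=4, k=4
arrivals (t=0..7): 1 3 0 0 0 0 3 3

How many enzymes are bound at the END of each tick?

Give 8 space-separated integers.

Answer: 1 4 4 4 3 0 3 4

Derivation:
t=0: arr=1 -> substrate=0 bound=1 product=0
t=1: arr=3 -> substrate=0 bound=4 product=0
t=2: arr=0 -> substrate=0 bound=4 product=0
t=3: arr=0 -> substrate=0 bound=4 product=0
t=4: arr=0 -> substrate=0 bound=3 product=1
t=5: arr=0 -> substrate=0 bound=0 product=4
t=6: arr=3 -> substrate=0 bound=3 product=4
t=7: arr=3 -> substrate=2 bound=4 product=4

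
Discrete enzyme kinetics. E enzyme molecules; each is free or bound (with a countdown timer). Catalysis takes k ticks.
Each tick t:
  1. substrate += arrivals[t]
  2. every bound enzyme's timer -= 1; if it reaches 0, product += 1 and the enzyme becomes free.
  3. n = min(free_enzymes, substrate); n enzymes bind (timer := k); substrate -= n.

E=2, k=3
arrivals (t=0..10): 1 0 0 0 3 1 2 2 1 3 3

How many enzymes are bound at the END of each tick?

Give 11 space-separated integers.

Answer: 1 1 1 0 2 2 2 2 2 2 2

Derivation:
t=0: arr=1 -> substrate=0 bound=1 product=0
t=1: arr=0 -> substrate=0 bound=1 product=0
t=2: arr=0 -> substrate=0 bound=1 product=0
t=3: arr=0 -> substrate=0 bound=0 product=1
t=4: arr=3 -> substrate=1 bound=2 product=1
t=5: arr=1 -> substrate=2 bound=2 product=1
t=6: arr=2 -> substrate=4 bound=2 product=1
t=7: arr=2 -> substrate=4 bound=2 product=3
t=8: arr=1 -> substrate=5 bound=2 product=3
t=9: arr=3 -> substrate=8 bound=2 product=3
t=10: arr=3 -> substrate=9 bound=2 product=5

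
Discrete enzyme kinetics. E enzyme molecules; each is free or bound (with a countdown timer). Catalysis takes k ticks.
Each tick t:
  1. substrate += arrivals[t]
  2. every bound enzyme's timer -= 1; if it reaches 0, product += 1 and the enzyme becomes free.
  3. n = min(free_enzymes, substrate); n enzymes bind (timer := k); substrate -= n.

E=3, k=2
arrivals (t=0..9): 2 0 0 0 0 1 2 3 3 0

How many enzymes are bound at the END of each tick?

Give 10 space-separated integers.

Answer: 2 2 0 0 0 1 3 3 3 3

Derivation:
t=0: arr=2 -> substrate=0 bound=2 product=0
t=1: arr=0 -> substrate=0 bound=2 product=0
t=2: arr=0 -> substrate=0 bound=0 product=2
t=3: arr=0 -> substrate=0 bound=0 product=2
t=4: arr=0 -> substrate=0 bound=0 product=2
t=5: arr=1 -> substrate=0 bound=1 product=2
t=6: arr=2 -> substrate=0 bound=3 product=2
t=7: arr=3 -> substrate=2 bound=3 product=3
t=8: arr=3 -> substrate=3 bound=3 product=5
t=9: arr=0 -> substrate=2 bound=3 product=6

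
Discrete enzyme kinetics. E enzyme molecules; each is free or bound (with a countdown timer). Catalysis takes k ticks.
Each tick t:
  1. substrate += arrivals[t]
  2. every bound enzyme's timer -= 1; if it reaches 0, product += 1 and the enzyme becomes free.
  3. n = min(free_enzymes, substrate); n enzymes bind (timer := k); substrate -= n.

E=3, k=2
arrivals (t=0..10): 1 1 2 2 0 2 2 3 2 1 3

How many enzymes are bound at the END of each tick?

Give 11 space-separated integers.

t=0: arr=1 -> substrate=0 bound=1 product=0
t=1: arr=1 -> substrate=0 bound=2 product=0
t=2: arr=2 -> substrate=0 bound=3 product=1
t=3: arr=2 -> substrate=1 bound=3 product=2
t=4: arr=0 -> substrate=0 bound=2 product=4
t=5: arr=2 -> substrate=0 bound=3 product=5
t=6: arr=2 -> substrate=1 bound=3 product=6
t=7: arr=3 -> substrate=2 bound=3 product=8
t=8: arr=2 -> substrate=3 bound=3 product=9
t=9: arr=1 -> substrate=2 bound=3 product=11
t=10: arr=3 -> substrate=4 bound=3 product=12

Answer: 1 2 3 3 2 3 3 3 3 3 3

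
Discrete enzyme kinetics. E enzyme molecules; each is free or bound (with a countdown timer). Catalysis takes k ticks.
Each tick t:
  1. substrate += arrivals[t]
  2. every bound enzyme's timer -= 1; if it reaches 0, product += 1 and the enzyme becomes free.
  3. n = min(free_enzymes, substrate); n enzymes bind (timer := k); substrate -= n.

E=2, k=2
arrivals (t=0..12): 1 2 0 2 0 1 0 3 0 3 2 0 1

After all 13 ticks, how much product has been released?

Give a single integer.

t=0: arr=1 -> substrate=0 bound=1 product=0
t=1: arr=2 -> substrate=1 bound=2 product=0
t=2: arr=0 -> substrate=0 bound=2 product=1
t=3: arr=2 -> substrate=1 bound=2 product=2
t=4: arr=0 -> substrate=0 bound=2 product=3
t=5: arr=1 -> substrate=0 bound=2 product=4
t=6: arr=0 -> substrate=0 bound=1 product=5
t=7: arr=3 -> substrate=1 bound=2 product=6
t=8: arr=0 -> substrate=1 bound=2 product=6
t=9: arr=3 -> substrate=2 bound=2 product=8
t=10: arr=2 -> substrate=4 bound=2 product=8
t=11: arr=0 -> substrate=2 bound=2 product=10
t=12: arr=1 -> substrate=3 bound=2 product=10

Answer: 10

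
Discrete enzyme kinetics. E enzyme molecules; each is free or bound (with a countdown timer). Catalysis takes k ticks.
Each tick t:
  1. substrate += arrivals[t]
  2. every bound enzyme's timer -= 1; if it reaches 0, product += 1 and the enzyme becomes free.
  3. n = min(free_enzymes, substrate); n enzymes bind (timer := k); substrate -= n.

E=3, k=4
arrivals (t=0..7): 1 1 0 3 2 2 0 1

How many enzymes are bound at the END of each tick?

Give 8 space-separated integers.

Answer: 1 2 2 3 3 3 3 3

Derivation:
t=0: arr=1 -> substrate=0 bound=1 product=0
t=1: arr=1 -> substrate=0 bound=2 product=0
t=2: arr=0 -> substrate=0 bound=2 product=0
t=3: arr=3 -> substrate=2 bound=3 product=0
t=4: arr=2 -> substrate=3 bound=3 product=1
t=5: arr=2 -> substrate=4 bound=3 product=2
t=6: arr=0 -> substrate=4 bound=3 product=2
t=7: arr=1 -> substrate=4 bound=3 product=3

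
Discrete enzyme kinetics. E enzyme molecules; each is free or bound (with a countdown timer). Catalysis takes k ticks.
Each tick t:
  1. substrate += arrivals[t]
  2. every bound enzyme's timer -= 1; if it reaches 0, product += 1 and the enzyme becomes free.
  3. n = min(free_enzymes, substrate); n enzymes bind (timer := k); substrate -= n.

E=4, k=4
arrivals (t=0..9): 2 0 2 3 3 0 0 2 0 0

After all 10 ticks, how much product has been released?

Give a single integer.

Answer: 6

Derivation:
t=0: arr=2 -> substrate=0 bound=2 product=0
t=1: arr=0 -> substrate=0 bound=2 product=0
t=2: arr=2 -> substrate=0 bound=4 product=0
t=3: arr=3 -> substrate=3 bound=4 product=0
t=4: arr=3 -> substrate=4 bound=4 product=2
t=5: arr=0 -> substrate=4 bound=4 product=2
t=6: arr=0 -> substrate=2 bound=4 product=4
t=7: arr=2 -> substrate=4 bound=4 product=4
t=8: arr=0 -> substrate=2 bound=4 product=6
t=9: arr=0 -> substrate=2 bound=4 product=6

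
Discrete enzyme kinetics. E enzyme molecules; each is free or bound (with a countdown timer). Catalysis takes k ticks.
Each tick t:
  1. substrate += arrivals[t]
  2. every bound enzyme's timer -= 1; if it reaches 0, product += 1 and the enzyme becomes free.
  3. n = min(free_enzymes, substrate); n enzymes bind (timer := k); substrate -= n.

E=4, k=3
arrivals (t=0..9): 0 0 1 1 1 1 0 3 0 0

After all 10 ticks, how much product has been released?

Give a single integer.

Answer: 4

Derivation:
t=0: arr=0 -> substrate=0 bound=0 product=0
t=1: arr=0 -> substrate=0 bound=0 product=0
t=2: arr=1 -> substrate=0 bound=1 product=0
t=3: arr=1 -> substrate=0 bound=2 product=0
t=4: arr=1 -> substrate=0 bound=3 product=0
t=5: arr=1 -> substrate=0 bound=3 product=1
t=6: arr=0 -> substrate=0 bound=2 product=2
t=7: arr=3 -> substrate=0 bound=4 product=3
t=8: arr=0 -> substrate=0 bound=3 product=4
t=9: arr=0 -> substrate=0 bound=3 product=4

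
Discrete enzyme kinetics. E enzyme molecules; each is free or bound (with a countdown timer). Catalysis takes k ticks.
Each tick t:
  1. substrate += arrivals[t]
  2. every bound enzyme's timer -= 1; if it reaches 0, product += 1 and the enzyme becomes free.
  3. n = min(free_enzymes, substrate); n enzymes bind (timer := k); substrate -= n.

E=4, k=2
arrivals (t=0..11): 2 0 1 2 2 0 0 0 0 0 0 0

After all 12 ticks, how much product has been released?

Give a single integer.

t=0: arr=2 -> substrate=0 bound=2 product=0
t=1: arr=0 -> substrate=0 bound=2 product=0
t=2: arr=1 -> substrate=0 bound=1 product=2
t=3: arr=2 -> substrate=0 bound=3 product=2
t=4: arr=2 -> substrate=0 bound=4 product=3
t=5: arr=0 -> substrate=0 bound=2 product=5
t=6: arr=0 -> substrate=0 bound=0 product=7
t=7: arr=0 -> substrate=0 bound=0 product=7
t=8: arr=0 -> substrate=0 bound=0 product=7
t=9: arr=0 -> substrate=0 bound=0 product=7
t=10: arr=0 -> substrate=0 bound=0 product=7
t=11: arr=0 -> substrate=0 bound=0 product=7

Answer: 7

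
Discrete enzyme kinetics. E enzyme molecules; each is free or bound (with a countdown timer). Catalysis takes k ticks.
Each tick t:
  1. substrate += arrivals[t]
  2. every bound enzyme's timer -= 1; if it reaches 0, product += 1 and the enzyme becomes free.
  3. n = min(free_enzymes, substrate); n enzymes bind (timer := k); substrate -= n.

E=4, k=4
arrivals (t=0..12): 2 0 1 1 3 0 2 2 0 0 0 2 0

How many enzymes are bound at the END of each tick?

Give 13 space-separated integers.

Answer: 2 2 3 4 4 4 4 4 4 4 4 4 3

Derivation:
t=0: arr=2 -> substrate=0 bound=2 product=0
t=1: arr=0 -> substrate=0 bound=2 product=0
t=2: arr=1 -> substrate=0 bound=3 product=0
t=3: arr=1 -> substrate=0 bound=4 product=0
t=4: arr=3 -> substrate=1 bound=4 product=2
t=5: arr=0 -> substrate=1 bound=4 product=2
t=6: arr=2 -> substrate=2 bound=4 product=3
t=7: arr=2 -> substrate=3 bound=4 product=4
t=8: arr=0 -> substrate=1 bound=4 product=6
t=9: arr=0 -> substrate=1 bound=4 product=6
t=10: arr=0 -> substrate=0 bound=4 product=7
t=11: arr=2 -> substrate=1 bound=4 product=8
t=12: arr=0 -> substrate=0 bound=3 product=10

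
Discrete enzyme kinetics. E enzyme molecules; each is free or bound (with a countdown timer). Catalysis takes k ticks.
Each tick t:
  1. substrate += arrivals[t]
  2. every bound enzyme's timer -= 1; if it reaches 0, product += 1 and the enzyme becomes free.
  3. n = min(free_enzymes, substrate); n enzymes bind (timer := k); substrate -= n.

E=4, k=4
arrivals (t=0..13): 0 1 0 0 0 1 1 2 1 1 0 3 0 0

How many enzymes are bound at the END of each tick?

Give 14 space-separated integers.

t=0: arr=0 -> substrate=0 bound=0 product=0
t=1: arr=1 -> substrate=0 bound=1 product=0
t=2: arr=0 -> substrate=0 bound=1 product=0
t=3: arr=0 -> substrate=0 bound=1 product=0
t=4: arr=0 -> substrate=0 bound=1 product=0
t=5: arr=1 -> substrate=0 bound=1 product=1
t=6: arr=1 -> substrate=0 bound=2 product=1
t=7: arr=2 -> substrate=0 bound=4 product=1
t=8: arr=1 -> substrate=1 bound=4 product=1
t=9: arr=1 -> substrate=1 bound=4 product=2
t=10: arr=0 -> substrate=0 bound=4 product=3
t=11: arr=3 -> substrate=1 bound=4 product=5
t=12: arr=0 -> substrate=1 bound=4 product=5
t=13: arr=0 -> substrate=0 bound=4 product=6

Answer: 0 1 1 1 1 1 2 4 4 4 4 4 4 4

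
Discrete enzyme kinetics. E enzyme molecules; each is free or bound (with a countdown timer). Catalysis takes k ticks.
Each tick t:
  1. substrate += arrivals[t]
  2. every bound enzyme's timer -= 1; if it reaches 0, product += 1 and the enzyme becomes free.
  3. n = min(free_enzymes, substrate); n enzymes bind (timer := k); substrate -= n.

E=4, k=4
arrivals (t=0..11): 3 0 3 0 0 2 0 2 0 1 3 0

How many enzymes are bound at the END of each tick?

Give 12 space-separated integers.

t=0: arr=3 -> substrate=0 bound=3 product=0
t=1: arr=0 -> substrate=0 bound=3 product=0
t=2: arr=3 -> substrate=2 bound=4 product=0
t=3: arr=0 -> substrate=2 bound=4 product=0
t=4: arr=0 -> substrate=0 bound=3 product=3
t=5: arr=2 -> substrate=1 bound=4 product=3
t=6: arr=0 -> substrate=0 bound=4 product=4
t=7: arr=2 -> substrate=2 bound=4 product=4
t=8: arr=0 -> substrate=0 bound=4 product=6
t=9: arr=1 -> substrate=0 bound=4 product=7
t=10: arr=3 -> substrate=2 bound=4 product=8
t=11: arr=0 -> substrate=2 bound=4 product=8

Answer: 3 3 4 4 3 4 4 4 4 4 4 4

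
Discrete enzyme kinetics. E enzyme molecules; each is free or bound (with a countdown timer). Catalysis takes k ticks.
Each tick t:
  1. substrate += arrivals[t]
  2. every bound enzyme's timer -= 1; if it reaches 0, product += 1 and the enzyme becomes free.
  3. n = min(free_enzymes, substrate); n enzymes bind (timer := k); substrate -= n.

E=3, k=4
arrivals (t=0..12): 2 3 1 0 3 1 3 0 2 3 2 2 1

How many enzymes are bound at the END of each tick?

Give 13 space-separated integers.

Answer: 2 3 3 3 3 3 3 3 3 3 3 3 3

Derivation:
t=0: arr=2 -> substrate=0 bound=2 product=0
t=1: arr=3 -> substrate=2 bound=3 product=0
t=2: arr=1 -> substrate=3 bound=3 product=0
t=3: arr=0 -> substrate=3 bound=3 product=0
t=4: arr=3 -> substrate=4 bound=3 product=2
t=5: arr=1 -> substrate=4 bound=3 product=3
t=6: arr=3 -> substrate=7 bound=3 product=3
t=7: arr=0 -> substrate=7 bound=3 product=3
t=8: arr=2 -> substrate=7 bound=3 product=5
t=9: arr=3 -> substrate=9 bound=3 product=6
t=10: arr=2 -> substrate=11 bound=3 product=6
t=11: arr=2 -> substrate=13 bound=3 product=6
t=12: arr=1 -> substrate=12 bound=3 product=8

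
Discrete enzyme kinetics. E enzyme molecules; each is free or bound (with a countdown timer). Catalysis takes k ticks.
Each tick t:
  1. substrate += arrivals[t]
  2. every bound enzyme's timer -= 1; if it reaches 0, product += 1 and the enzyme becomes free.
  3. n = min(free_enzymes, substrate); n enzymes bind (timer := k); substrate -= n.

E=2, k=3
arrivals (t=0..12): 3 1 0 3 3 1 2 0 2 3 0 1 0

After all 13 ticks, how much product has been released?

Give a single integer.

Answer: 8

Derivation:
t=0: arr=3 -> substrate=1 bound=2 product=0
t=1: arr=1 -> substrate=2 bound=2 product=0
t=2: arr=0 -> substrate=2 bound=2 product=0
t=3: arr=3 -> substrate=3 bound=2 product=2
t=4: arr=3 -> substrate=6 bound=2 product=2
t=5: arr=1 -> substrate=7 bound=2 product=2
t=6: arr=2 -> substrate=7 bound=2 product=4
t=7: arr=0 -> substrate=7 bound=2 product=4
t=8: arr=2 -> substrate=9 bound=2 product=4
t=9: arr=3 -> substrate=10 bound=2 product=6
t=10: arr=0 -> substrate=10 bound=2 product=6
t=11: arr=1 -> substrate=11 bound=2 product=6
t=12: arr=0 -> substrate=9 bound=2 product=8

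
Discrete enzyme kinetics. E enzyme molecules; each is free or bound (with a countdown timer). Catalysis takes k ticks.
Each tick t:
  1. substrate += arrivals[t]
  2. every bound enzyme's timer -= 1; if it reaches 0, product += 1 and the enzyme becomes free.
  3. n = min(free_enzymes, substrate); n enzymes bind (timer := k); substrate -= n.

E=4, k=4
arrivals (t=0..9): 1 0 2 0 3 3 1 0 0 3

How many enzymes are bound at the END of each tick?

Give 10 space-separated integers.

t=0: arr=1 -> substrate=0 bound=1 product=0
t=1: arr=0 -> substrate=0 bound=1 product=0
t=2: arr=2 -> substrate=0 bound=3 product=0
t=3: arr=0 -> substrate=0 bound=3 product=0
t=4: arr=3 -> substrate=1 bound=4 product=1
t=5: arr=3 -> substrate=4 bound=4 product=1
t=6: arr=1 -> substrate=3 bound=4 product=3
t=7: arr=0 -> substrate=3 bound=4 product=3
t=8: arr=0 -> substrate=1 bound=4 product=5
t=9: arr=3 -> substrate=4 bound=4 product=5

Answer: 1 1 3 3 4 4 4 4 4 4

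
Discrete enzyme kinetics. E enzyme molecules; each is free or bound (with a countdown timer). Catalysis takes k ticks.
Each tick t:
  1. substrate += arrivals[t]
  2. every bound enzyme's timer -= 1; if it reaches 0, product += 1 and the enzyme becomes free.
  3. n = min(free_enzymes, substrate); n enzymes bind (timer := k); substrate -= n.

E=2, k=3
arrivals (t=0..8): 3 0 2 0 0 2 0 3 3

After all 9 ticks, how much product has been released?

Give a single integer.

Answer: 4

Derivation:
t=0: arr=3 -> substrate=1 bound=2 product=0
t=1: arr=0 -> substrate=1 bound=2 product=0
t=2: arr=2 -> substrate=3 bound=2 product=0
t=3: arr=0 -> substrate=1 bound=2 product=2
t=4: arr=0 -> substrate=1 bound=2 product=2
t=5: arr=2 -> substrate=3 bound=2 product=2
t=6: arr=0 -> substrate=1 bound=2 product=4
t=7: arr=3 -> substrate=4 bound=2 product=4
t=8: arr=3 -> substrate=7 bound=2 product=4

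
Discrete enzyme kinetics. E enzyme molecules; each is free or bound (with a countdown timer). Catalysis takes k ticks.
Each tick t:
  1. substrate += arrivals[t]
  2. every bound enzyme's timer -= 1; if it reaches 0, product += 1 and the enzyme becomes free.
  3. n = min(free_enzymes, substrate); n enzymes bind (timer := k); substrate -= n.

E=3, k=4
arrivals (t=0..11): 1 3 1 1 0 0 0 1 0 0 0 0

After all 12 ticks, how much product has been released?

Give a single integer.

t=0: arr=1 -> substrate=0 bound=1 product=0
t=1: arr=3 -> substrate=1 bound=3 product=0
t=2: arr=1 -> substrate=2 bound=3 product=0
t=3: arr=1 -> substrate=3 bound=3 product=0
t=4: arr=0 -> substrate=2 bound=3 product=1
t=5: arr=0 -> substrate=0 bound=3 product=3
t=6: arr=0 -> substrate=0 bound=3 product=3
t=7: arr=1 -> substrate=1 bound=3 product=3
t=8: arr=0 -> substrate=0 bound=3 product=4
t=9: arr=0 -> substrate=0 bound=1 product=6
t=10: arr=0 -> substrate=0 bound=1 product=6
t=11: arr=0 -> substrate=0 bound=1 product=6

Answer: 6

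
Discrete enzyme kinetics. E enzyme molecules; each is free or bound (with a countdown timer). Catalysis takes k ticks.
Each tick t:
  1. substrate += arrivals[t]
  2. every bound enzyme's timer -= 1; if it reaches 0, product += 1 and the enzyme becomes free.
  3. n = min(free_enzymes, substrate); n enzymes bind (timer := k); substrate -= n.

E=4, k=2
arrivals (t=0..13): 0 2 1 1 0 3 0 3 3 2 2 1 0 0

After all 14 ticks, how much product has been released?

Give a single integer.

Answer: 18

Derivation:
t=0: arr=0 -> substrate=0 bound=0 product=0
t=1: arr=2 -> substrate=0 bound=2 product=0
t=2: arr=1 -> substrate=0 bound=3 product=0
t=3: arr=1 -> substrate=0 bound=2 product=2
t=4: arr=0 -> substrate=0 bound=1 product=3
t=5: arr=3 -> substrate=0 bound=3 product=4
t=6: arr=0 -> substrate=0 bound=3 product=4
t=7: arr=3 -> substrate=0 bound=3 product=7
t=8: arr=3 -> substrate=2 bound=4 product=7
t=9: arr=2 -> substrate=1 bound=4 product=10
t=10: arr=2 -> substrate=2 bound=4 product=11
t=11: arr=1 -> substrate=0 bound=4 product=14
t=12: arr=0 -> substrate=0 bound=3 product=15
t=13: arr=0 -> substrate=0 bound=0 product=18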